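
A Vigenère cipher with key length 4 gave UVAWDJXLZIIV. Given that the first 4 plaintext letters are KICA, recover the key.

KNYW

Subtract each crib letter from the matching ciphertext letter (mod 26):
U(20)−K(10)=10 → K
V(21)−I(8)=13 → N
A(0)−C(2)=-2≡24 → Y
W(22)−A(0)=22 → W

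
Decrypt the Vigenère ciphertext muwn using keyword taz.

Repeat the key across the ciphertext: tazt
m(12)−t(19): -7≡19 → t
u(20)−a(0): 20 → u
w(22)−z(25): -3≡23 → x
n(13)−t(19): -6≡20 → u

tuxu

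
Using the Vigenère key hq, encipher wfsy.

Repeat the key across the message: hqhq
w(22)+h(7): 29≡3 → d
f(5)+q(16): 21 → v
s(18)+h(7): 25 → z
y(24)+q(16): 40≡14 → o

dvzo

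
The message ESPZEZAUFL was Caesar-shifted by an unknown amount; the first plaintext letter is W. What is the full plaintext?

From the crib: E(4)−W(22)=-18≡8, so the shift is 8.
Subtract 8 from each ciphertext letter:
E(4): 4−8=-4≡22 → W
S(18): 18−8=10 → K
P(15): 15−8=7 → H
Z(25): 25−8=17 → R
E(4): 4−8=-4≡22 → W
Z(25): 25−8=17 → R
A(0): 0−8=-8≡18 → S
U(20): 20−8=12 → M
F(5): 5−8=-3≡23 → X
L(11): 11−8=3 → D

WKHRWRSMXD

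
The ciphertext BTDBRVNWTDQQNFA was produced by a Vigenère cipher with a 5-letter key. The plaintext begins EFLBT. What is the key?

Subtract each crib letter from the matching ciphertext letter (mod 26):
B(1)−E(4)=-3≡23 → X
T(19)−F(5)=14 → O
D(3)−L(11)=-8≡18 → S
B(1)−B(1)=0 → A
R(17)−T(19)=-2≡24 → Y

XOSAY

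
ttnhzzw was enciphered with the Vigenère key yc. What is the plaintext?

Repeat the key across the ciphertext: ycycycy
t(19)−y(24): -5≡21 → v
t(19)−c(2): 17 → r
n(13)−y(24): -11≡15 → p
h(7)−c(2): 5 → f
z(25)−y(24): 1 → b
z(25)−c(2): 23 → x
w(22)−y(24): -2≡24 → y

vrpfbxy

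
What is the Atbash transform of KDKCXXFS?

PWPXCCUH

K(10) → P(15)
D(3) → W(22)
K(10) → P(15)
C(2) → X(23)
X(23) → C(2)
X(23) → C(2)
F(5) → U(20)
S(18) → H(7)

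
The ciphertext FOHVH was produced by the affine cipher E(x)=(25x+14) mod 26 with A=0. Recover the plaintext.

JAHTH

The inverse of 25 mod 26 is 25, since 25·25=625≡1. Apply D(y)=25·(y−14) mod 26:
F(5): 25·(5−14)=-225≡9 → J
O(14): 25·(14−14)=0 → A
H(7): 25·(7−14)=-175≡7 → H
V(21): 25·(21−14)=175≡19 → T
H(7): 25·(7−14)=-175≡7 → H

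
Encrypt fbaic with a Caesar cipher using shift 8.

njiqk

f(5): 5+8=13 → n
b(1): 1+8=9 → j
a(0): 0+8=8 → i
i(8): 8+8=16 → q
c(2): 2+8=10 → k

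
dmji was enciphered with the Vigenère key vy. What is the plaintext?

iook

Repeat the key across the ciphertext: vyvy
d(3)−v(21): -18≡8 → i
m(12)−y(24): -12≡14 → o
j(9)−v(21): -12≡14 → o
i(8)−y(24): -16≡10 → k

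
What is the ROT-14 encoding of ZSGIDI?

NGUWRW

Z(25): 25+14=39≡13 → N
S(18): 18+14=32≡6 → G
G(6): 6+14=20 → U
I(8): 8+14=22 → W
D(3): 3+14=17 → R
I(8): 8+14=22 → W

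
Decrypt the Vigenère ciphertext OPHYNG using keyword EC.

KNDWJE

Repeat the key across the ciphertext: ECECEC
O(14)−E(4): 10 → K
P(15)−C(2): 13 → N
H(7)−E(4): 3 → D
Y(24)−C(2): 22 → W
N(13)−E(4): 9 → J
G(6)−C(2): 4 → E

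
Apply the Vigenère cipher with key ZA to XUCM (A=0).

WUBM

Repeat the key across the message: ZAZA
X(23)+Z(25): 48≡22 → W
U(20)+A(0): 20 → U
C(2)+Z(25): 27≡1 → B
M(12)+A(0): 12 → M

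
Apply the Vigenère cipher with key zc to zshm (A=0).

Repeat the key across the message: zczc
z(25)+z(25): 50≡24 → y
s(18)+c(2): 20 → u
h(7)+z(25): 32≡6 → g
m(12)+c(2): 14 → o

yugo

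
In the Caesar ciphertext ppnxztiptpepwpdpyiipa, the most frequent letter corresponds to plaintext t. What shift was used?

The most frequent ciphertext letter is p (appears 8 times).
p is position 15; t is position 19.
Shift = -4≡22.

22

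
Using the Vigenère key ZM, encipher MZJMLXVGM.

LLIYKJUSL

Repeat the key across the message: ZMZMZMZMZ
M(12)+Z(25): 37≡11 → L
Z(25)+M(12): 37≡11 → L
J(9)+Z(25): 34≡8 → I
M(12)+M(12): 24 → Y
L(11)+Z(25): 36≡10 → K
X(23)+M(12): 35≡9 → J
V(21)+Z(25): 46≡20 → U
G(6)+M(12): 18 → S
M(12)+Z(25): 37≡11 → L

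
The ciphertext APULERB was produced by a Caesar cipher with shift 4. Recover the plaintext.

WLQHANX

A(0): 0−4=-4≡22 → W
P(15): 15−4=11 → L
U(20): 20−4=16 → Q
L(11): 11−4=7 → H
E(4): 4−4=0 → A
R(17): 17−4=13 → N
B(1): 1−4=-3≡23 → X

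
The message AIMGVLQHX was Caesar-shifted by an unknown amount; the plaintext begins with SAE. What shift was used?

8

From the crib: A(0)−S(18)=-18≡8, so the shift is 8.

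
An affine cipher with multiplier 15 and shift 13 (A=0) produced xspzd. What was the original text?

sjogi

The inverse of 15 mod 26 is 7, since 15·7=105≡1. Apply D(y)=7·(y−13) mod 26:
x(23): 7·(23−13)=70≡18 → s
s(18): 7·(18−13)=35≡9 → j
p(15): 7·(15−13)=14 → o
z(25): 7·(25−13)=84≡6 → g
d(3): 7·(3−13)=-70≡8 → i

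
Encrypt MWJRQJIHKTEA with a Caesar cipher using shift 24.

KUHPOHGFIRCY

M(12): 12+24=36≡10 → K
W(22): 22+24=46≡20 → U
J(9): 9+24=33≡7 → H
R(17): 17+24=41≡15 → P
Q(16): 16+24=40≡14 → O
J(9): 9+24=33≡7 → H
I(8): 8+24=32≡6 → G
H(7): 7+24=31≡5 → F
K(10): 10+24=34≡8 → I
T(19): 19+24=43≡17 → R
E(4): 4+24=28≡2 → C
A(0): 0+24=24 → Y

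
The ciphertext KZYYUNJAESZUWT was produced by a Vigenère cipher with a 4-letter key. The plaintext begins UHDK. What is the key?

QSVO

Subtract each crib letter from the matching ciphertext letter (mod 26):
K(10)−U(20)=-10≡16 → Q
Z(25)−H(7)=18 → S
Y(24)−D(3)=21 → V
Y(24)−K(10)=14 → O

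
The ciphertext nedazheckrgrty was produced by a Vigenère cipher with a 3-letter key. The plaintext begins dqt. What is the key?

Subtract each crib letter from the matching ciphertext letter (mod 26):
n(13)−d(3)=10 → k
e(4)−q(16)=-12≡14 → o
d(3)−t(19)=-16≡10 → k

kok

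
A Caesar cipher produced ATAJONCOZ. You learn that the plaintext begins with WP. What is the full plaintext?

From the crib: A(0)−W(22)=-22≡4, so the shift is 4.
Subtract 4 from each ciphertext letter:
A(0): 0−4=-4≡22 → W
T(19): 19−4=15 → P
A(0): 0−4=-4≡22 → W
J(9): 9−4=5 → F
O(14): 14−4=10 → K
N(13): 13−4=9 → J
C(2): 2−4=-2≡24 → Y
O(14): 14−4=10 → K
Z(25): 25−4=21 → V

WPWFKJYKV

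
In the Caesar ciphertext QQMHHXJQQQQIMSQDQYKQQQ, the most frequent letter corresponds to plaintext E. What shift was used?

The most frequent ciphertext letter is Q (appears 11 times).
Q is position 16; E is position 4.
Shift = 12.

12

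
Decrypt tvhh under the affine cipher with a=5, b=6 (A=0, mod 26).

ndvv

The inverse of 5 mod 26 is 21, since 5·21=105≡1. Apply D(y)=21·(y−6) mod 26:
t(19): 21·(19−6)=273≡13 → n
v(21): 21·(21−6)=315≡3 → d
h(7): 21·(7−6)=21 → v
h(7): 21·(7−6)=21 → v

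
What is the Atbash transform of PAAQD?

KZZJW

P(15) → K(10)
A(0) → Z(25)
A(0) → Z(25)
Q(16) → J(9)
D(3) → W(22)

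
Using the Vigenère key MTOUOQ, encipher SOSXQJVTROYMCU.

EHGREZHMFIMCON

Repeat the key across the message: MTOUOQMTOUOQMT
S(18)+M(12): 30≡4 → E
O(14)+T(19): 33≡7 → H
S(18)+O(14): 32≡6 → G
X(23)+U(20): 43≡17 → R
Q(16)+O(14): 30≡4 → E
J(9)+Q(16): 25 → Z
V(21)+M(12): 33≡7 → H
T(19)+T(19): 38≡12 → M
R(17)+O(14): 31≡5 → F
O(14)+U(20): 34≡8 → I
Y(24)+O(14): 38≡12 → M
M(12)+Q(16): 28≡2 → C
C(2)+M(12): 14 → O
U(20)+T(19): 39≡13 → N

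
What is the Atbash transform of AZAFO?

A(0) → Z(25)
Z(25) → A(0)
A(0) → Z(25)
F(5) → U(20)
O(14) → L(11)

ZAZUL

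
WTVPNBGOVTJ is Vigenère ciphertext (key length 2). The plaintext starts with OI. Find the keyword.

Subtract each crib letter from the matching ciphertext letter (mod 26):
W(22)−O(14)=8 → I
T(19)−I(8)=11 → L

IL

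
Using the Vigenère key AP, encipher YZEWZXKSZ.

Repeat the key across the message: APAPAPAPA
Y(24)+A(0): 24 → Y
Z(25)+P(15): 40≡14 → O
E(4)+A(0): 4 → E
W(22)+P(15): 37≡11 → L
Z(25)+A(0): 25 → Z
X(23)+P(15): 38≡12 → M
K(10)+A(0): 10 → K
S(18)+P(15): 33≡7 → H
Z(25)+A(0): 25 → Z

YOELZMKHZ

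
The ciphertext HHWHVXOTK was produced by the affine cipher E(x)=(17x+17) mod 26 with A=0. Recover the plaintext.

The inverse of 17 mod 26 is 23, since 17·23=391≡1. Apply D(y)=23·(y−17) mod 26:
H(7): 23·(7−17)=-230≡4 → E
H(7): 23·(7−17)=-230≡4 → E
W(22): 23·(22−17)=115≡11 → L
H(7): 23·(7−17)=-230≡4 → E
V(21): 23·(21−17)=92≡14 → O
X(23): 23·(23−17)=138≡8 → I
O(14): 23·(14−17)=-69≡9 → J
T(19): 23·(19−17)=46≡20 → U
K(10): 23·(10−17)=-161≡21 → V

EELEOIJUV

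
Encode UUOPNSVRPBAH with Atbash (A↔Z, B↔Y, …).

FFLKMHEIKYZS

U(20) → F(5)
U(20) → F(5)
O(14) → L(11)
P(15) → K(10)
N(13) → M(12)
S(18) → H(7)
V(21) → E(4)
R(17) → I(8)
P(15) → K(10)
B(1) → Y(24)
A(0) → Z(25)
H(7) → S(18)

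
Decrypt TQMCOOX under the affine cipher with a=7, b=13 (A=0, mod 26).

The inverse of 7 mod 26 is 15, since 7·15=105≡1. Apply D(y)=15·(y−13) mod 26:
T(19): 15·(19−13)=90≡12 → M
Q(16): 15·(16−13)=45≡19 → T
M(12): 15·(12−13)=-15≡11 → L
C(2): 15·(2−13)=-165≡17 → R
O(14): 15·(14−13)=15 → P
O(14): 15·(14−13)=15 → P
X(23): 15·(23−13)=150≡20 → U

MTLRPPU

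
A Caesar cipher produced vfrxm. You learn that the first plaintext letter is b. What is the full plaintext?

From the crib: v(21)−b(1)=20, so the shift is 20.
Subtract 20 from each ciphertext letter:
v(21): 21−20=1 → b
f(5): 5−20=-15≡11 → l
r(17): 17−20=-3≡23 → x
x(23): 23−20=3 → d
m(12): 12−20=-8≡18 → s

blxds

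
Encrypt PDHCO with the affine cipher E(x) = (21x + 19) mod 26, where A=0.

WEKJB

P(15): 21·15+19=334≡22 → W
D(3): 21·3+19=82≡4 → E
H(7): 21·7+19=166≡10 → K
C(2): 21·2+19=61≡9 → J
O(14): 21·14+19=313≡1 → B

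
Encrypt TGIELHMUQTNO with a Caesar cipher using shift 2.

T(19): 19+2=21 → V
G(6): 6+2=8 → I
I(8): 8+2=10 → K
E(4): 4+2=6 → G
L(11): 11+2=13 → N
H(7): 7+2=9 → J
M(12): 12+2=14 → O
U(20): 20+2=22 → W
Q(16): 16+2=18 → S
T(19): 19+2=21 → V
N(13): 13+2=15 → P
O(14): 14+2=16 → Q

VIKGNJOWSVPQ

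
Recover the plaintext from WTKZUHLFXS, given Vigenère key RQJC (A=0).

Repeat the key across the ciphertext: RQJCRQJCRQ
W(22)−R(17): 5 → F
T(19)−Q(16): 3 → D
K(10)−J(9): 1 → B
Z(25)−C(2): 23 → X
U(20)−R(17): 3 → D
H(7)−Q(16): -9≡17 → R
L(11)−J(9): 2 → C
F(5)−C(2): 3 → D
X(23)−R(17): 6 → G
S(18)−Q(16): 2 → C

FDBXDRCDGC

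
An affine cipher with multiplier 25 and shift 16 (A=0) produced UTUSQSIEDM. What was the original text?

The inverse of 25 mod 26 is 25, since 25·25=625≡1. Apply D(y)=25·(y−16) mod 26:
U(20): 25·(20−16)=100≡22 → W
T(19): 25·(19−16)=75≡23 → X
U(20): 25·(20−16)=100≡22 → W
S(18): 25·(18−16)=50≡24 → Y
Q(16): 25·(16−16)=0 → A
S(18): 25·(18−16)=50≡24 → Y
I(8): 25·(8−16)=-200≡8 → I
E(4): 25·(4−16)=-300≡12 → M
D(3): 25·(3−16)=-325≡13 → N
M(12): 25·(12−16)=-100≡4 → E

WXWYAYIMNE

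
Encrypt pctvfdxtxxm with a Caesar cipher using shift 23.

mzqscauquuj

p(15): 15+23=38≡12 → m
c(2): 2+23=25 → z
t(19): 19+23=42≡16 → q
v(21): 21+23=44≡18 → s
f(5): 5+23=28≡2 → c
d(3): 3+23=26≡0 → a
x(23): 23+23=46≡20 → u
t(19): 19+23=42≡16 → q
x(23): 23+23=46≡20 → u
x(23): 23+23=46≡20 → u
m(12): 12+23=35≡9 → j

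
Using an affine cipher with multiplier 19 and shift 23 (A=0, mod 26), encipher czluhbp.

jeynaqw

c(2): 19·2+23=61≡9 → j
z(25): 19·25+23=498≡4 → e
l(11): 19·11+23=232≡24 → y
u(20): 19·20+23=403≡13 → n
h(7): 19·7+23=156≡0 → a
b(1): 19·1+23=42≡16 → q
p(15): 19·15+23=308≡22 → w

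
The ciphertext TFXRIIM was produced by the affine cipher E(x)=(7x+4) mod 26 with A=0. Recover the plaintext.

RPZNIIQ

The inverse of 7 mod 26 is 15, since 7·15=105≡1. Apply D(y)=15·(y−4) mod 26:
T(19): 15·(19−4)=225≡17 → R
F(5): 15·(5−4)=15 → P
X(23): 15·(23−4)=285≡25 → Z
R(17): 15·(17−4)=195≡13 → N
I(8): 15·(8−4)=60≡8 → I
I(8): 15·(8−4)=60≡8 → I
M(12): 15·(12−4)=120≡16 → Q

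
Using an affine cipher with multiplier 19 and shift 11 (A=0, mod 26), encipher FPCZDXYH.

F(5): 19·5+11=106≡2 → C
P(15): 19·15+11=296≡10 → K
C(2): 19·2+11=49≡23 → X
Z(25): 19·25+11=486≡18 → S
D(3): 19·3+11=68≡16 → Q
X(23): 19·23+11=448≡6 → G
Y(24): 19·24+11=467≡25 → Z
H(7): 19·7+11=144≡14 → O

CKXSQGZO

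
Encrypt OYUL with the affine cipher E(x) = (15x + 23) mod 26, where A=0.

O(14): 15·14+23=233≡25 → Z
Y(24): 15·24+23=383≡19 → T
U(20): 15·20+23=323≡11 → L
L(11): 15·11+23=188≡6 → G

ZTLG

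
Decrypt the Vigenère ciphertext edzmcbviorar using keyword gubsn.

yjyupvbhweux

Repeat the key across the ciphertext: gubsngubsngu
e(4)−g(6): -2≡24 → y
d(3)−u(20): -17≡9 → j
z(25)−b(1): 24 → y
m(12)−s(18): -6≡20 → u
c(2)−n(13): -11≡15 → p
b(1)−g(6): -5≡21 → v
v(21)−u(20): 1 → b
i(8)−b(1): 7 → h
o(14)−s(18): -4≡22 → w
r(17)−n(13): 4 → e
a(0)−g(6): -6≡20 → u
r(17)−u(20): -3≡23 → x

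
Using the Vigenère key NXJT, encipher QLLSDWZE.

DIULQTIX

Repeat the key across the message: NXJTNXJT
Q(16)+N(13): 29≡3 → D
L(11)+X(23): 34≡8 → I
L(11)+J(9): 20 → U
S(18)+T(19): 37≡11 → L
D(3)+N(13): 16 → Q
W(22)+X(23): 45≡19 → T
Z(25)+J(9): 34≡8 → I
E(4)+T(19): 23 → X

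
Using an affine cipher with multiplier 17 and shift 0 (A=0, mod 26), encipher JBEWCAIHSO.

XRQKIAGPUE

J(9): 17·9+0=153≡23 → X
B(1): 17·1+0=17 → R
E(4): 17·4+0=68≡16 → Q
W(22): 17·22+0=374≡10 → K
C(2): 17·2+0=34≡8 → I
A(0): 17·0+0=0 → A
I(8): 17·8+0=136≡6 → G
H(7): 17·7+0=119≡15 → P
S(18): 17·18+0=306≡20 → U
O(14): 17·14+0=238≡4 → E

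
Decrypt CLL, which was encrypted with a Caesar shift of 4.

C(2): 2−4=-2≡24 → Y
L(11): 11−4=7 → H
L(11): 11−4=7 → H

YHH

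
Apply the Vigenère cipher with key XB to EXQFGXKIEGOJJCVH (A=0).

Repeat the key across the message: XBXBXBXBXBXBXBXB
E(4)+X(23): 27≡1 → B
X(23)+B(1): 24 → Y
Q(16)+X(23): 39≡13 → N
F(5)+B(1): 6 → G
G(6)+X(23): 29≡3 → D
X(23)+B(1): 24 → Y
K(10)+X(23): 33≡7 → H
I(8)+B(1): 9 → J
E(4)+X(23): 27≡1 → B
G(6)+B(1): 7 → H
O(14)+X(23): 37≡11 → L
J(9)+B(1): 10 → K
J(9)+X(23): 32≡6 → G
C(2)+B(1): 3 → D
V(21)+X(23): 44≡18 → S
H(7)+B(1): 8 → I

BYNGDYHJBHLKGDSI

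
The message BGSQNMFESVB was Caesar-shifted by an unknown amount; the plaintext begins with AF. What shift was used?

1

From the crib: B(1)−A(0)=1, so the shift is 1.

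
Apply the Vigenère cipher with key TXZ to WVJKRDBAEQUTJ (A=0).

Repeat the key across the message: TXZTXZTXZTXZT
W(22)+T(19): 41≡15 → P
V(21)+X(23): 44≡18 → S
J(9)+Z(25): 34≡8 → I
K(10)+T(19): 29≡3 → D
R(17)+X(23): 40≡14 → O
D(3)+Z(25): 28≡2 → C
B(1)+T(19): 20 → U
A(0)+X(23): 23 → X
E(4)+Z(25): 29≡3 → D
Q(16)+T(19): 35≡9 → J
U(20)+X(23): 43≡17 → R
T(19)+Z(25): 44≡18 → S
J(9)+T(19): 28≡2 → C

PSIDOCUXDJRSC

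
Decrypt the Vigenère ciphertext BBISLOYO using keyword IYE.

Repeat the key across the ciphertext: IYEIYEIY
B(1)−I(8): -7≡19 → T
B(1)−Y(24): -23≡3 → D
I(8)−E(4): 4 → E
S(18)−I(8): 10 → K
L(11)−Y(24): -13≡13 → N
O(14)−E(4): 10 → K
Y(24)−I(8): 16 → Q
O(14)−Y(24): -10≡16 → Q

TDEKNKQQ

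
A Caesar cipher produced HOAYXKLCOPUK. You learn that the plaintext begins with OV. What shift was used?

From the crib: H(7)−O(14)=-7≡19, so the shift is 19.

19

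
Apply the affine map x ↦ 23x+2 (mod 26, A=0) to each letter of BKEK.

B(1): 23·1+2=25 → Z
K(10): 23·10+2=232≡24 → Y
E(4): 23·4+2=94≡16 → Q
K(10): 23·10+2=232≡24 → Y

ZYQY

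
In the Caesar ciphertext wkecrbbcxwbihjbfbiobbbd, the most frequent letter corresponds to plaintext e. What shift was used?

23

The most frequent ciphertext letter is b (appears 8 times).
b is position 1; e is position 4.
Shift = -3≡23.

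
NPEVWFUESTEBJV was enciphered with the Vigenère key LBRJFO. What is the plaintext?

CONMRRJDBKZNYU

Repeat the key across the ciphertext: LBRJFOLBRJFOLB
N(13)−L(11): 2 → C
P(15)−B(1): 14 → O
E(4)−R(17): -13≡13 → N
V(21)−J(9): 12 → M
W(22)−F(5): 17 → R
F(5)−O(14): -9≡17 → R
U(20)−L(11): 9 → J
E(4)−B(1): 3 → D
S(18)−R(17): 1 → B
T(19)−J(9): 10 → K
E(4)−F(5): -1≡25 → Z
B(1)−O(14): -13≡13 → N
J(9)−L(11): -2≡24 → Y
V(21)−B(1): 20 → U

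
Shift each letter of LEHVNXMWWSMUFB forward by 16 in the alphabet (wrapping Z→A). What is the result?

L(11): 11+16=27≡1 → B
E(4): 4+16=20 → U
H(7): 7+16=23 → X
V(21): 21+16=37≡11 → L
N(13): 13+16=29≡3 → D
X(23): 23+16=39≡13 → N
M(12): 12+16=28≡2 → C
W(22): 22+16=38≡12 → M
W(22): 22+16=38≡12 → M
S(18): 18+16=34≡8 → I
M(12): 12+16=28≡2 → C
U(20): 20+16=36≡10 → K
F(5): 5+16=21 → V
B(1): 1+16=17 → R

BUXLDNCMMICKVR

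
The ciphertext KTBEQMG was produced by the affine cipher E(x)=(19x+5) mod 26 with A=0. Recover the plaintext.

The inverse of 19 mod 26 is 11, since 19·11=209≡1. Apply D(y)=11·(y−5) mod 26:
K(10): 11·(10−5)=55≡3 → D
T(19): 11·(19−5)=154≡24 → Y
B(1): 11·(1−5)=-44≡8 → I
E(4): 11·(4−5)=-11≡15 → P
Q(16): 11·(16−5)=121≡17 → R
M(12): 11·(12−5)=77≡25 → Z
G(6): 11·(6−5)=11 → L

DYIPRZL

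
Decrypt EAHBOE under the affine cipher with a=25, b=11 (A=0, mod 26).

The inverse of 25 mod 26 is 25, since 25·25=625≡1. Apply D(y)=25·(y−11) mod 26:
E(4): 25·(4−11)=-175≡7 → H
A(0): 25·(0−11)=-275≡11 → L
H(7): 25·(7−11)=-100≡4 → E
B(1): 25·(1−11)=-250≡10 → K
O(14): 25·(14−11)=75≡23 → X
E(4): 25·(4−11)=-175≡7 → H

HLEKXH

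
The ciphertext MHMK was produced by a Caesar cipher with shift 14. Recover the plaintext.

M(12): 12−14=-2≡24 → Y
H(7): 7−14=-7≡19 → T
M(12): 12−14=-2≡24 → Y
K(10): 10−14=-4≡22 → W

YTYW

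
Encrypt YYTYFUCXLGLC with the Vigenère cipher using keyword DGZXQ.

Repeat the key across the message: DGZXQDGZXQDG
Y(24)+D(3): 27≡1 → B
Y(24)+G(6): 30≡4 → E
T(19)+Z(25): 44≡18 → S
Y(24)+X(23): 47≡21 → V
F(5)+Q(16): 21 → V
U(20)+D(3): 23 → X
C(2)+G(6): 8 → I
X(23)+Z(25): 48≡22 → W
L(11)+X(23): 34≡8 → I
G(6)+Q(16): 22 → W
L(11)+D(3): 14 → O
C(2)+G(6): 8 → I

BESVVXIWIWOI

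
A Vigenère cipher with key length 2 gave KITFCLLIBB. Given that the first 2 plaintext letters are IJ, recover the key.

CZ

Subtract each crib letter from the matching ciphertext letter (mod 26):
K(10)−I(8)=2 → C
I(8)−J(9)=-1≡25 → Z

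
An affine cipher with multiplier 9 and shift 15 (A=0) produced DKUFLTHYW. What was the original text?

The inverse of 9 mod 26 is 3, since 9·3=27≡1. Apply D(y)=3·(y−15) mod 26:
D(3): 3·(3−15)=-36≡16 → Q
K(10): 3·(10−15)=-15≡11 → L
U(20): 3·(20−15)=15 → P
F(5): 3·(5−15)=-30≡22 → W
L(11): 3·(11−15)=-12≡14 → O
T(19): 3·(19−15)=12 → M
H(7): 3·(7−15)=-24≡2 → C
Y(24): 3·(24−15)=27≡1 → B
W(22): 3·(22−15)=21 → V

QLPWOMCBV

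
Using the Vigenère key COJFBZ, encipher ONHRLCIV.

QBQWMBKJ

Repeat the key across the message: COJFBZCO
O(14)+C(2): 16 → Q
N(13)+O(14): 27≡1 → B
H(7)+J(9): 16 → Q
R(17)+F(5): 22 → W
L(11)+B(1): 12 → M
C(2)+Z(25): 27≡1 → B
I(8)+C(2): 10 → K
V(21)+O(14): 35≡9 → J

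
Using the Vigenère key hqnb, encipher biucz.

iyhdg

Repeat the key across the message: hqnbh
b(1)+h(7): 8 → i
i(8)+q(16): 24 → y
u(20)+n(13): 33≡7 → h
c(2)+b(1): 3 → d
z(25)+h(7): 32≡6 → g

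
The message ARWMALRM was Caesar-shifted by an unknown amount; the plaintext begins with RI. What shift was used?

From the crib: A(0)−R(17)=-17≡9, so the shift is 9.

9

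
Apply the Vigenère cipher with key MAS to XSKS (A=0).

JSCE

Repeat the key across the message: MASM
X(23)+M(12): 35≡9 → J
S(18)+A(0): 18 → S
K(10)+S(18): 28≡2 → C
S(18)+M(12): 30≡4 → E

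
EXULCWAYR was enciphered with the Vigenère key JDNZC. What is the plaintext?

VUHMANXLS

Repeat the key across the ciphertext: JDNZCJDNZ
E(4)−J(9): -5≡21 → V
X(23)−D(3): 20 → U
U(20)−N(13): 7 → H
L(11)−Z(25): -14≡12 → M
C(2)−C(2): 0 → A
W(22)−J(9): 13 → N
A(0)−D(3): -3≡23 → X
Y(24)−N(13): 11 → L
R(17)−Z(25): -8≡18 → S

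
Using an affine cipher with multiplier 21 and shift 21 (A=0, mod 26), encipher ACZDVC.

VLAGUL

A(0): 21·0+21=21 → V
C(2): 21·2+21=63≡11 → L
Z(25): 21·25+21=546≡0 → A
D(3): 21·3+21=84≡6 → G
V(21): 21·21+21=462≡20 → U
C(2): 21·2+21=63≡11 → L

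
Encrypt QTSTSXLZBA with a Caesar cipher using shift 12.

CFEFEJXLNM

Q(16): 16+12=28≡2 → C
T(19): 19+12=31≡5 → F
S(18): 18+12=30≡4 → E
T(19): 19+12=31≡5 → F
S(18): 18+12=30≡4 → E
X(23): 23+12=35≡9 → J
L(11): 11+12=23 → X
Z(25): 25+12=37≡11 → L
B(1): 1+12=13 → N
A(0): 0+12=12 → M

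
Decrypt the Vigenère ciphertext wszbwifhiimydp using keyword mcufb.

kqfwvwdndhawjk

Repeat the key across the ciphertext: mcufbmcufbmcuf
w(22)−m(12): 10 → k
s(18)−c(2): 16 → q
z(25)−u(20): 5 → f
b(1)−f(5): -4≡22 → w
w(22)−b(1): 21 → v
i(8)−m(12): -4≡22 → w
f(5)−c(2): 3 → d
h(7)−u(20): -13≡13 → n
i(8)−f(5): 3 → d
i(8)−b(1): 7 → h
m(12)−m(12): 0 → a
y(24)−c(2): 22 → w
d(3)−u(20): -17≡9 → j
p(15)−f(5): 10 → k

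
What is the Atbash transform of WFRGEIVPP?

DUITVREKK

W(22) → D(3)
F(5) → U(20)
R(17) → I(8)
G(6) → T(19)
E(4) → V(21)
I(8) → R(17)
V(21) → E(4)
P(15) → K(10)
P(15) → K(10)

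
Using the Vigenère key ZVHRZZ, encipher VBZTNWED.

UWGKMVDY

Repeat the key across the message: ZVHRZZZV
V(21)+Z(25): 46≡20 → U
B(1)+V(21): 22 → W
Z(25)+H(7): 32≡6 → G
T(19)+R(17): 36≡10 → K
N(13)+Z(25): 38≡12 → M
W(22)+Z(25): 47≡21 → V
E(4)+Z(25): 29≡3 → D
D(3)+V(21): 24 → Y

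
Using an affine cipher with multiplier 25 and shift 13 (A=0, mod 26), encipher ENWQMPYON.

E(4): 25·4+13=113≡9 → J
N(13): 25·13+13=338≡0 → A
W(22): 25·22+13=563≡17 → R
Q(16): 25·16+13=413≡23 → X
M(12): 25·12+13=313≡1 → B
P(15): 25·15+13=388≡24 → Y
Y(24): 25·24+13=613≡15 → P
O(14): 25·14+13=363≡25 → Z
N(13): 25·13+13=338≡0 → A

JARXBYPZA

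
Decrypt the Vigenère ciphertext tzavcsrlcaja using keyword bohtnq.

Repeat the key across the ciphertext: bohtnqbohtnq
t(19)−b(1): 18 → s
z(25)−o(14): 11 → l
a(0)−h(7): -7≡19 → t
v(21)−t(19): 2 → c
c(2)−n(13): -11≡15 → p
s(18)−q(16): 2 → c
r(17)−b(1): 16 → q
l(11)−o(14): -3≡23 → x
c(2)−h(7): -5≡21 → v
a(0)−t(19): -19≡7 → h
j(9)−n(13): -4≡22 → w
a(0)−q(16): -16≡10 → k

sltcpcqxvhwk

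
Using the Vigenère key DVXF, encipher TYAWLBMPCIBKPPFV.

WTXBOWJUFDYPSKCA

Repeat the key across the message: DVXFDVXFDVXFDVXF
T(19)+D(3): 22 → W
Y(24)+V(21): 45≡19 → T
A(0)+X(23): 23 → X
W(22)+F(5): 27≡1 → B
L(11)+D(3): 14 → O
B(1)+V(21): 22 → W
M(12)+X(23): 35≡9 → J
P(15)+F(5): 20 → U
C(2)+D(3): 5 → F
I(8)+V(21): 29≡3 → D
B(1)+X(23): 24 → Y
K(10)+F(5): 15 → P
P(15)+D(3): 18 → S
P(15)+V(21): 36≡10 → K
F(5)+X(23): 28≡2 → C
V(21)+F(5): 26≡0 → A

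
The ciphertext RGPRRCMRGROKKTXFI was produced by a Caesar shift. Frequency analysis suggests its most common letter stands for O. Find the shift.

3

The most frequent ciphertext letter is R (appears 5 times).
R is position 17; O is position 14.
Shift = 3.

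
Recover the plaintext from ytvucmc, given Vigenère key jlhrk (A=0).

Repeat the key across the ciphertext: jlhrkjl
y(24)−j(9): 15 → p
t(19)−l(11): 8 → i
v(21)−h(7): 14 → o
u(20)−r(17): 3 → d
c(2)−k(10): -8≡18 → s
m(12)−j(9): 3 → d
c(2)−l(11): -9≡17 → r

piodsdr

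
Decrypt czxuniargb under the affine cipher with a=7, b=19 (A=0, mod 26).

fmiporbwnq

The inverse of 7 mod 26 is 15, since 7·15=105≡1. Apply D(y)=15·(y−19) mod 26:
c(2): 15·(2−19)=-255≡5 → f
z(25): 15·(25−19)=90≡12 → m
x(23): 15·(23−19)=60≡8 → i
u(20): 15·(20−19)=15 → p
n(13): 15·(13−19)=-90≡14 → o
i(8): 15·(8−19)=-165≡17 → r
a(0): 15·(0−19)=-285≡1 → b
r(17): 15·(17−19)=-30≡22 → w
g(6): 15·(6−19)=-195≡13 → n
b(1): 15·(1−19)=-270≡16 → q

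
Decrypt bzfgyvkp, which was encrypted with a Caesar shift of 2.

zxdewtin

b(1): 1−2=-1≡25 → z
z(25): 25−2=23 → x
f(5): 5−2=3 → d
g(6): 6−2=4 → e
y(24): 24−2=22 → w
v(21): 21−2=19 → t
k(10): 10−2=8 → i
p(15): 15−2=13 → n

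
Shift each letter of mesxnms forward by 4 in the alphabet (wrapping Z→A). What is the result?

m(12): 12+4=16 → q
e(4): 4+4=8 → i
s(18): 18+4=22 → w
x(23): 23+4=27≡1 → b
n(13): 13+4=17 → r
m(12): 12+4=16 → q
s(18): 18+4=22 → w

qiwbrqw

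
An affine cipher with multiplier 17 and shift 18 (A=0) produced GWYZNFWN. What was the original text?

The inverse of 17 mod 26 is 23, since 17·23=391≡1. Apply D(y)=23·(y−18) mod 26:
G(6): 23·(6−18)=-276≡10 → K
W(22): 23·(22−18)=92≡14 → O
Y(24): 23·(24−18)=138≡8 → I
Z(25): 23·(25−18)=161≡5 → F
N(13): 23·(13−18)=-115≡15 → P
F(5): 23·(5−18)=-299≡13 → N
W(22): 23·(22−18)=92≡14 → O
N(13): 23·(13−18)=-115≡15 → P

KOIFPNOP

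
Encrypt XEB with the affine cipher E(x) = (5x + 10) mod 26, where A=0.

VEP

X(23): 5·23+10=125≡21 → V
E(4): 5·4+10=30≡4 → E
B(1): 5·1+10=15 → P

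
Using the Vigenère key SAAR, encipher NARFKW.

Repeat the key across the message: SAARSA
N(13)+S(18): 31≡5 → F
A(0)+A(0): 0 → A
R(17)+A(0): 17 → R
F(5)+R(17): 22 → W
K(10)+S(18): 28≡2 → C
W(22)+A(0): 22 → W

FARWCW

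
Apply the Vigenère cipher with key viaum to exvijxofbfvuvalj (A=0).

Repeat the key across the message: viaumviaumviaumv
e(4)+v(21): 25 → z
x(23)+i(8): 31≡5 → f
v(21)+a(0): 21 → v
i(8)+u(20): 28≡2 → c
j(9)+m(12): 21 → v
x(23)+v(21): 44≡18 → s
o(14)+i(8): 22 → w
f(5)+a(0): 5 → f
b(1)+u(20): 21 → v
f(5)+m(12): 17 → r
v(21)+v(21): 42≡16 → q
u(20)+i(8): 28≡2 → c
v(21)+a(0): 21 → v
a(0)+u(20): 20 → u
l(11)+m(12): 23 → x
j(9)+v(21): 30≡4 → e

zfvcvswfvrqcvuxe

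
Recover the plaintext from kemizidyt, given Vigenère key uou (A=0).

Repeat the key across the ciphertext: uouuouuou
k(10)−u(20): -10≡16 → q
e(4)−o(14): -10≡16 → q
m(12)−u(20): -8≡18 → s
i(8)−u(20): -12≡14 → o
z(25)−o(14): 11 → l
i(8)−u(20): -12≡14 → o
d(3)−u(20): -17≡9 → j
y(24)−o(14): 10 → k
t(19)−u(20): -1≡25 → z

qqsolojkz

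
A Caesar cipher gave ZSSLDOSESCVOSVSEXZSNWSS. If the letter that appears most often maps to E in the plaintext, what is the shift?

The most frequent ciphertext letter is S (appears 9 times).
S is position 18; E is position 4.
Shift = 14.

14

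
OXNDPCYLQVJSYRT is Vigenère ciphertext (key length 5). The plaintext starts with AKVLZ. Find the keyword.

ONSSQ

Subtract each crib letter from the matching ciphertext letter (mod 26):
O(14)−A(0)=14 → O
X(23)−K(10)=13 → N
N(13)−V(21)=-8≡18 → S
D(3)−L(11)=-8≡18 → S
P(15)−Z(25)=-10≡16 → Q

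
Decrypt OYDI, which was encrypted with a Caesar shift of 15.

ZJOT

O(14): 14−15=-1≡25 → Z
Y(24): 24−15=9 → J
D(3): 3−15=-12≡14 → O
I(8): 8−15=-7≡19 → T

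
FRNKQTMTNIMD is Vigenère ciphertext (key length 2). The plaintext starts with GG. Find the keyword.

Subtract each crib letter from the matching ciphertext letter (mod 26):
F(5)−G(6)=-1≡25 → Z
R(17)−G(6)=11 → L

ZL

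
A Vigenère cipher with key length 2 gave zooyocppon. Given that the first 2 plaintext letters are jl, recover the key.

qd

Subtract each crib letter from the matching ciphertext letter (mod 26):
z(25)−j(9)=16 → q
o(14)−l(11)=3 → d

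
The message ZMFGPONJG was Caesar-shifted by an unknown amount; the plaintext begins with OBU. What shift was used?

11

From the crib: Z(25)−O(14)=11, so the shift is 11.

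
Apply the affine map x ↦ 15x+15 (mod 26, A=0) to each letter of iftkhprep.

fmojqgkxg

i(8): 15·8+15=135≡5 → f
f(5): 15·5+15=90≡12 → m
t(19): 15·19+15=300≡14 → o
k(10): 15·10+15=165≡9 → j
h(7): 15·7+15=120≡16 → q
p(15): 15·15+15=240≡6 → g
r(17): 15·17+15=270≡10 → k
e(4): 15·4+15=75≡23 → x
p(15): 15·15+15=240≡6 → g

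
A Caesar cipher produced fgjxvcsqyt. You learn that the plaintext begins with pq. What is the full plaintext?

From the crib: f(5)−p(15)=-10≡16, so the shift is 16.
Subtract 16 from each ciphertext letter:
f(5): 5−16=-11≡15 → p
g(6): 6−16=-10≡16 → q
j(9): 9−16=-7≡19 → t
x(23): 23−16=7 → h
v(21): 21−16=5 → f
c(2): 2−16=-14≡12 → m
s(18): 18−16=2 → c
q(16): 16−16=0 → a
y(24): 24−16=8 → i
t(19): 19−16=3 → d

pqthfmcaid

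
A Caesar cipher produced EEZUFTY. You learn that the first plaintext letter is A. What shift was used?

4

From the crib: E(4)−A(0)=4, so the shift is 4.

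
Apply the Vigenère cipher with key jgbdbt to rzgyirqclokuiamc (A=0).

afhbjkzimrlnrgnf

Repeat the key across the message: jgbdbtjgbdbtjgbd
r(17)+j(9): 26≡0 → a
z(25)+g(6): 31≡5 → f
g(6)+b(1): 7 → h
y(24)+d(3): 27≡1 → b
i(8)+b(1): 9 → j
r(17)+t(19): 36≡10 → k
q(16)+j(9): 25 → z
c(2)+g(6): 8 → i
l(11)+b(1): 12 → m
o(14)+d(3): 17 → r
k(10)+b(1): 11 → l
u(20)+t(19): 39≡13 → n
i(8)+j(9): 17 → r
a(0)+g(6): 6 → g
m(12)+b(1): 13 → n
c(2)+d(3): 5 → f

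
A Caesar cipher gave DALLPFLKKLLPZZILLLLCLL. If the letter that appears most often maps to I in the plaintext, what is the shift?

3

The most frequent ciphertext letter is L (appears 11 times).
L is position 11; I is position 8.
Shift = 3.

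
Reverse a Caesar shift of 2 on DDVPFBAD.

BBTNDZYB

D(3): 3−2=1 → B
D(3): 3−2=1 → B
V(21): 21−2=19 → T
P(15): 15−2=13 → N
F(5): 5−2=3 → D
B(1): 1−2=-1≡25 → Z
A(0): 0−2=-2≡24 → Y
D(3): 3−2=1 → B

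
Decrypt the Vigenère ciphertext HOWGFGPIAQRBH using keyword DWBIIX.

Repeat the key across the ciphertext: DWBIIXDWBIIXD
H(7)−D(3): 4 → E
O(14)−W(22): -8≡18 → S
W(22)−B(1): 21 → V
G(6)−I(8): -2≡24 → Y
F(5)−I(8): -3≡23 → X
G(6)−X(23): -17≡9 → J
P(15)−D(3): 12 → M
I(8)−W(22): -14≡12 → M
A(0)−B(1): -1≡25 → Z
Q(16)−I(8): 8 → I
R(17)−I(8): 9 → J
B(1)−X(23): -22≡4 → E
H(7)−D(3): 4 → E

ESVYXJMMZIJEE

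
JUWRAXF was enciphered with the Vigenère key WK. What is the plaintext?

Repeat the key across the ciphertext: WKWKWKW
J(9)−W(22): -13≡13 → N
U(20)−K(10): 10 → K
W(22)−W(22): 0 → A
R(17)−K(10): 7 → H
A(0)−W(22): -22≡4 → E
X(23)−K(10): 13 → N
F(5)−W(22): -17≡9 → J

NKAHENJ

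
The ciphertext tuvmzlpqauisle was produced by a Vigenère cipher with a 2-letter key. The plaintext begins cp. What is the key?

Subtract each crib letter from the matching ciphertext letter (mod 26):
t(19)−c(2)=17 → r
u(20)−p(15)=5 → f

rf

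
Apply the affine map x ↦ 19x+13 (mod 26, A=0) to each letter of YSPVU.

Y(24): 19·24+13=469≡1 → B
S(18): 19·18+13=355≡17 → R
P(15): 19·15+13=298≡12 → M
V(21): 19·21+13=412≡22 → W
U(20): 19·20+13=393≡3 → D

BRMWD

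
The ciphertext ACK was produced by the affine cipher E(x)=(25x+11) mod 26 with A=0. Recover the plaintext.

The inverse of 25 mod 26 is 25, since 25·25=625≡1. Apply D(y)=25·(y−11) mod 26:
A(0): 25·(0−11)=-275≡11 → L
C(2): 25·(2−11)=-225≡9 → J
K(10): 25·(10−11)=-25≡1 → B

LJB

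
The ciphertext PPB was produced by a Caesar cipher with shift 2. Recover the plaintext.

NNZ

P(15): 15−2=13 → N
P(15): 15−2=13 → N
B(1): 1−2=-1≡25 → Z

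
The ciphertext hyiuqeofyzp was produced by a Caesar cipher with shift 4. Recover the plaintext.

dueqmakbuvl

h(7): 7−4=3 → d
y(24): 24−4=20 → u
i(8): 8−4=4 → e
u(20): 20−4=16 → q
q(16): 16−4=12 → m
e(4): 4−4=0 → a
o(14): 14−4=10 → k
f(5): 5−4=1 → b
y(24): 24−4=20 → u
z(25): 25−4=21 → v
p(15): 15−4=11 → l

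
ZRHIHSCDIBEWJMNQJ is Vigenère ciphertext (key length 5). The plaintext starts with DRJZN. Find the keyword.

WAYJU

Subtract each crib letter from the matching ciphertext letter (mod 26):
Z(25)−D(3)=22 → W
R(17)−R(17)=0 → A
H(7)−J(9)=-2≡24 → Y
I(8)−Z(25)=-17≡9 → J
H(7)−N(13)=-6≡20 → U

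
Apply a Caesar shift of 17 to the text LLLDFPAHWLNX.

L(11): 11+17=28≡2 → C
L(11): 11+17=28≡2 → C
L(11): 11+17=28≡2 → C
D(3): 3+17=20 → U
F(5): 5+17=22 → W
P(15): 15+17=32≡6 → G
A(0): 0+17=17 → R
H(7): 7+17=24 → Y
W(22): 22+17=39≡13 → N
L(11): 11+17=28≡2 → C
N(13): 13+17=30≡4 → E
X(23): 23+17=40≡14 → O

CCCUWGRYNCEO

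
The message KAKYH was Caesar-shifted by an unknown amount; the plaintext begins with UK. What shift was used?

From the crib: K(10)−U(20)=-10≡16, so the shift is 16.

16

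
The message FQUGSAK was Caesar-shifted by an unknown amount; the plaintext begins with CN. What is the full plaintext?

CNRDPXH

From the crib: F(5)−C(2)=3, so the shift is 3.
Subtract 3 from each ciphertext letter:
F(5): 5−3=2 → C
Q(16): 16−3=13 → N
U(20): 20−3=17 → R
G(6): 6−3=3 → D
S(18): 18−3=15 → P
A(0): 0−3=-3≡23 → X
K(10): 10−3=7 → H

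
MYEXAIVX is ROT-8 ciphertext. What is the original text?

M(12): 12−8=4 → E
Y(24): 24−8=16 → Q
E(4): 4−8=-4≡22 → W
X(23): 23−8=15 → P
A(0): 0−8=-8≡18 → S
I(8): 8−8=0 → A
V(21): 21−8=13 → N
X(23): 23−8=15 → P

EQWPSANP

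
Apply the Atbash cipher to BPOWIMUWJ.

YKLDRNFDQ

B(1) → Y(24)
P(15) → K(10)
O(14) → L(11)
W(22) → D(3)
I(8) → R(17)
M(12) → N(13)
U(20) → F(5)
W(22) → D(3)
J(9) → Q(16)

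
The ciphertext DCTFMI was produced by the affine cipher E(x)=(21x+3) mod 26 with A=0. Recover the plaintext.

AVCKTZ

The inverse of 21 mod 26 is 5, since 21·5=105≡1. Apply D(y)=5·(y−3) mod 26:
D(3): 5·(3−3)=0 → A
C(2): 5·(2−3)=-5≡21 → V
T(19): 5·(19−3)=80≡2 → C
F(5): 5·(5−3)=10 → K
M(12): 5·(12−3)=45≡19 → T
I(8): 5·(8−3)=25 → Z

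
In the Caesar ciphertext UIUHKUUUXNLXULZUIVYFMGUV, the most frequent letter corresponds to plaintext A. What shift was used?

20

The most frequent ciphertext letter is U (appears 8 times).
U is position 20; A is position 0.
Shift = 20.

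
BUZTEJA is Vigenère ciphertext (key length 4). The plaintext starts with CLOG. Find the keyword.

Subtract each crib letter from the matching ciphertext letter (mod 26):
B(1)−C(2)=-1≡25 → Z
U(20)−L(11)=9 → J
Z(25)−O(14)=11 → L
T(19)−G(6)=13 → N

ZJLN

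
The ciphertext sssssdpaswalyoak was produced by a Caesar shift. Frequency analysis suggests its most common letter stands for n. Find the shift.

The most frequent ciphertext letter is s (appears 6 times).
s is position 18; n is position 13.
Shift = 5.

5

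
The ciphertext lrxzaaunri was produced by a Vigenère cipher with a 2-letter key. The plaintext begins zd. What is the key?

mo

Subtract each crib letter from the matching ciphertext letter (mod 26):
l(11)−z(25)=-14≡12 → m
r(17)−d(3)=14 → o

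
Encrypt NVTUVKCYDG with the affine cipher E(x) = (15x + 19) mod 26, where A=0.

GWSHWNXPMF

N(13): 15·13+19=214≡6 → G
V(21): 15·21+19=334≡22 → W
T(19): 15·19+19=304≡18 → S
U(20): 15·20+19=319≡7 → H
V(21): 15·21+19=334≡22 → W
K(10): 15·10+19=169≡13 → N
C(2): 15·2+19=49≡23 → X
Y(24): 15·24+19=379≡15 → P
D(3): 15·3+19=64≡12 → M
G(6): 15·6+19=109≡5 → F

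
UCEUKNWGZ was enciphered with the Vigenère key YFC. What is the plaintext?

Repeat the key across the ciphertext: YFCYFCYFC
U(20)−Y(24): -4≡22 → W
C(2)−F(5): -3≡23 → X
E(4)−C(2): 2 → C
U(20)−Y(24): -4≡22 → W
K(10)−F(5): 5 → F
N(13)−C(2): 11 → L
W(22)−Y(24): -2≡24 → Y
G(6)−F(5): 1 → B
Z(25)−C(2): 23 → X

WXCWFLYBX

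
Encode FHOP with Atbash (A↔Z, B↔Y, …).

F(5) → U(20)
H(7) → S(18)
O(14) → L(11)
P(15) → K(10)

USLK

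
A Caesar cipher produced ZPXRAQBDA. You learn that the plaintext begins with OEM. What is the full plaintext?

From the crib: Z(25)−O(14)=11, so the shift is 11.
Subtract 11 from each ciphertext letter:
Z(25): 25−11=14 → O
P(15): 15−11=4 → E
X(23): 23−11=12 → M
R(17): 17−11=6 → G
A(0): 0−11=-11≡15 → P
Q(16): 16−11=5 → F
B(1): 1−11=-10≡16 → Q
D(3): 3−11=-8≡18 → S
A(0): 0−11=-11≡15 → P

OEMGPFQSP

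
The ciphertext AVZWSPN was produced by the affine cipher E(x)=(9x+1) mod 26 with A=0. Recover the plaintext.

The inverse of 9 mod 26 is 3, since 9·3=27≡1. Apply D(y)=3·(y−1) mod 26:
A(0): 3·(0−1)=-3≡23 → X
V(21): 3·(21−1)=60≡8 → I
Z(25): 3·(25−1)=72≡20 → U
W(22): 3·(22−1)=63≡11 → L
S(18): 3·(18−1)=51≡25 → Z
P(15): 3·(15−1)=42≡16 → Q
N(13): 3·(13−1)=36≡10 → K

XIULZQK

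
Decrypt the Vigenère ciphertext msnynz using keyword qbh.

Repeat the key across the ciphertext: qbhqbh
m(12)−q(16): -4≡22 → w
s(18)−b(1): 17 → r
n(13)−h(7): 6 → g
y(24)−q(16): 8 → i
n(13)−b(1): 12 → m
z(25)−h(7): 18 → s

wrgims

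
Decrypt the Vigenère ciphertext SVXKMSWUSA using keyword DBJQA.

PUOUMPVLCA

Repeat the key across the ciphertext: DBJQADBJQA
S(18)−D(3): 15 → P
V(21)−B(1): 20 → U
X(23)−J(9): 14 → O
K(10)−Q(16): -6≡20 → U
M(12)−A(0): 12 → M
S(18)−D(3): 15 → P
W(22)−B(1): 21 → V
U(20)−J(9): 11 → L
S(18)−Q(16): 2 → C
A(0)−A(0): 0 → A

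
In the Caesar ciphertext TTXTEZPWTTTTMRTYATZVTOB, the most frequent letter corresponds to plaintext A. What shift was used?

19

The most frequent ciphertext letter is T (appears 10 times).
T is position 19; A is position 0.
Shift = 19.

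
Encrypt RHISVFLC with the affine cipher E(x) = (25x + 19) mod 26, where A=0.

CMLBYOIR

R(17): 25·17+19=444≡2 → C
H(7): 25·7+19=194≡12 → M
I(8): 25·8+19=219≡11 → L
S(18): 25·18+19=469≡1 → B
V(21): 25·21+19=544≡24 → Y
F(5): 25·5+19=144≡14 → O
L(11): 25·11+19=294≡8 → I
C(2): 25·2+19=69≡17 → R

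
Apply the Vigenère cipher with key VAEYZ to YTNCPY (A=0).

Repeat the key across the message: VAEYZV
Y(24)+V(21): 45≡19 → T
T(19)+A(0): 19 → T
N(13)+E(4): 17 → R
C(2)+Y(24): 26≡0 → A
P(15)+Z(25): 40≡14 → O
Y(24)+V(21): 45≡19 → T

TTRAOT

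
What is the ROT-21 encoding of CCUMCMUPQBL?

XXPHXHPKLWG

C(2): 2+21=23 → X
C(2): 2+21=23 → X
U(20): 20+21=41≡15 → P
M(12): 12+21=33≡7 → H
C(2): 2+21=23 → X
M(12): 12+21=33≡7 → H
U(20): 20+21=41≡15 → P
P(15): 15+21=36≡10 → K
Q(16): 16+21=37≡11 → L
B(1): 1+21=22 → W
L(11): 11+21=32≡6 → G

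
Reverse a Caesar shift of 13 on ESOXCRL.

E(4): 4−13=-9≡17 → R
S(18): 18−13=5 → F
O(14): 14−13=1 → B
X(23): 23−13=10 → K
C(2): 2−13=-11≡15 → P
R(17): 17−13=4 → E
L(11): 11−13=-2≡24 → Y

RFBKPEY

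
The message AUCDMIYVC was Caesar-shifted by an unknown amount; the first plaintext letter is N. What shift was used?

13

From the crib: A(0)−N(13)=-13≡13, so the shift is 13.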